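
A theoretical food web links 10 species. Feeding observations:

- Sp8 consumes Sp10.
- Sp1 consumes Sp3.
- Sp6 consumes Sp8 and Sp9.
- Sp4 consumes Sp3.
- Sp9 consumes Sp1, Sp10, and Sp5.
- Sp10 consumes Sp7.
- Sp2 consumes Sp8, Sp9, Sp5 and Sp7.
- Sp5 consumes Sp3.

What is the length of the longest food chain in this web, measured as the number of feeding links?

3 links

One longest chain: Sp7 → Sp10 → Sp8 → Sp6.
It has 4 species and 3 links.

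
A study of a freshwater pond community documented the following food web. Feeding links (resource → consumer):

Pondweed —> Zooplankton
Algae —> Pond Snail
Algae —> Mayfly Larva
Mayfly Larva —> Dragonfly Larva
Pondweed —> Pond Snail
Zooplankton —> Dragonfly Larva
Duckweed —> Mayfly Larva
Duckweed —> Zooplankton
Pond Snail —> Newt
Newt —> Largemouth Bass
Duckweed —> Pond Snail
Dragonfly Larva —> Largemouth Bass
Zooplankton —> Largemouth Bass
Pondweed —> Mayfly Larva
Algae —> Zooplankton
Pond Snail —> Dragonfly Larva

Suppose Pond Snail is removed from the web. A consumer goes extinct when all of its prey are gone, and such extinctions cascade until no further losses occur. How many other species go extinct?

Remove Pond Snail.
Round 1: Newt (all prey gone) → extinct.
No further losses. Total secondary extinctions: 1.

1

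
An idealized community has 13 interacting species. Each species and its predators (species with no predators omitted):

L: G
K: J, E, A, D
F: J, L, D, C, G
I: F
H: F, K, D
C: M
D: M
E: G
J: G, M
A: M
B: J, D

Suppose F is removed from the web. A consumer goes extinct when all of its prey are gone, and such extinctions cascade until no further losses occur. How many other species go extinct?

2

Remove F.
Round 1: L (all prey gone), C (all prey gone) → extinct.
No further losses. Total secondary extinctions: 2.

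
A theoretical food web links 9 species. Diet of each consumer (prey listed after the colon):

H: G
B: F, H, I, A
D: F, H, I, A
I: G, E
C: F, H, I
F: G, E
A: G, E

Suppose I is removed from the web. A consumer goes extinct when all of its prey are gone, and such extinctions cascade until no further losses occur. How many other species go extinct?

Remove I.
Every predator of it retains at least one other prey: C still has F, H; B still has F, H, A; D still has F, H, A.
No consumer loses all prey, so no secondary extinctions occur.

0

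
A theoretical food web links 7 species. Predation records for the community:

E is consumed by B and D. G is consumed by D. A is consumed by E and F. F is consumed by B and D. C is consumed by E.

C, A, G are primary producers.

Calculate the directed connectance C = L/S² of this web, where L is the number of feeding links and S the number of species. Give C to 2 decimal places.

C = 0.16

The web has S = 7 species and L = 8 feeding links.
C = L / S² = 8 / 49 = 0.1633 ≈ 0.16.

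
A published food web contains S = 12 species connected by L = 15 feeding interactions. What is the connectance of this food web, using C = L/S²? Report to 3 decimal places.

C = 0.104

The web has S = 12 species and L = 15 feeding links.
C = L / S² = 15 / 144 = 0.1042 ≈ 0.104.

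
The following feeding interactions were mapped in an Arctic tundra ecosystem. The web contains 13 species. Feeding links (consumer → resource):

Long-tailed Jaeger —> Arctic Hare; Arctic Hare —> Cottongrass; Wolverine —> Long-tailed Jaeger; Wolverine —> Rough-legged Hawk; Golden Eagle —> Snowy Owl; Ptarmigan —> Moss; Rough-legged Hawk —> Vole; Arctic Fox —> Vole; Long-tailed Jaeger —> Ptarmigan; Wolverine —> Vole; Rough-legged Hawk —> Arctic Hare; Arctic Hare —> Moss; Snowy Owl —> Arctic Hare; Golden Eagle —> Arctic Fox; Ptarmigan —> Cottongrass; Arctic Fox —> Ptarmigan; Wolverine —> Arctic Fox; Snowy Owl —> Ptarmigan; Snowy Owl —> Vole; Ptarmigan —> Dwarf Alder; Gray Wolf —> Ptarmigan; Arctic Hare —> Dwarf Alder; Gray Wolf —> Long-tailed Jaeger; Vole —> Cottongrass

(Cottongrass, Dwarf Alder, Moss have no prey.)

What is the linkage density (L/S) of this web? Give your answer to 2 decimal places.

There are L = 24 links among S = 13 species.
L/S = 24/13 = 1.8462 ≈ 1.85.

L/S = 1.85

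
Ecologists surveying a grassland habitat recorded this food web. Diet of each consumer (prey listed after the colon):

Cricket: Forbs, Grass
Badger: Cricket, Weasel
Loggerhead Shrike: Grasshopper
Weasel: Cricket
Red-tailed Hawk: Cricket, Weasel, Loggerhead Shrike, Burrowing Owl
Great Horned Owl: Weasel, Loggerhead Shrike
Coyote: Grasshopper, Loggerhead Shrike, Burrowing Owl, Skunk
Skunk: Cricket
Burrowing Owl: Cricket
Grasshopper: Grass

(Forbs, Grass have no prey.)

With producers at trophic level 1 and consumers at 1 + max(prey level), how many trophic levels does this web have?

4

Producers (level 1): Forbs, Grass.
Grass → Grasshopper → Loggerhead Shrike → Coyote gives Coyote level 4.
No species has a prey at level 4, so no species reaches level 5.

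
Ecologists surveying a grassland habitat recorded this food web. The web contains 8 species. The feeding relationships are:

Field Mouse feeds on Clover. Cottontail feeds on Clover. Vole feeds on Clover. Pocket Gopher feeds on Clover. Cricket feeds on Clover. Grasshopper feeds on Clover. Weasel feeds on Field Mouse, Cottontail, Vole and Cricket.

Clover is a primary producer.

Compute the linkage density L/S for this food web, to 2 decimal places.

L/S = 1.25

There are L = 10 links among S = 8 species.
L/S = 10/8 = 1.2500 ≈ 1.25.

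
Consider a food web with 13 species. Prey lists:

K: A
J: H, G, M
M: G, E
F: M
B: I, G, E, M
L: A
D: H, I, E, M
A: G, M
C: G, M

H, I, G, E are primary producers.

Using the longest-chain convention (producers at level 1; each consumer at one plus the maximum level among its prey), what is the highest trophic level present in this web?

Producers (level 1): H, I, G, E.
G → M → A → K gives K level 4.
No species has a prey at level 4, so no species reaches level 5.

4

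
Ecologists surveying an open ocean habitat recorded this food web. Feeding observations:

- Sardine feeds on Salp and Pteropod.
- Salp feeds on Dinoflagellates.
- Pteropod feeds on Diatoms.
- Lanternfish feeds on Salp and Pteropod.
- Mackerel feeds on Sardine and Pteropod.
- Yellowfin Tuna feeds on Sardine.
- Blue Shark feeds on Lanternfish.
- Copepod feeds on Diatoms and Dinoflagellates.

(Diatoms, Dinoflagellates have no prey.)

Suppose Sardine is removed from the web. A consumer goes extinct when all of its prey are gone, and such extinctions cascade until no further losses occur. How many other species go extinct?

1

Remove Sardine.
Round 1: Yellowfin Tuna (all prey gone) → extinct.
No further losses. Total secondary extinctions: 1.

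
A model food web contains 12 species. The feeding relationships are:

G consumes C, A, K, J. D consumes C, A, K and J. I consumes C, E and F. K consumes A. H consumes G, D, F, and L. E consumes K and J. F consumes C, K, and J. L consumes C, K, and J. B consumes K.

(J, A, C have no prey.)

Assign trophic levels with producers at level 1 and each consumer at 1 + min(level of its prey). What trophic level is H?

Trophic level 3

J is a producer → level 1.
G eats J → level 2.
H eats G → level 3.
No prey of H is below level 2, so 3 is the minimum.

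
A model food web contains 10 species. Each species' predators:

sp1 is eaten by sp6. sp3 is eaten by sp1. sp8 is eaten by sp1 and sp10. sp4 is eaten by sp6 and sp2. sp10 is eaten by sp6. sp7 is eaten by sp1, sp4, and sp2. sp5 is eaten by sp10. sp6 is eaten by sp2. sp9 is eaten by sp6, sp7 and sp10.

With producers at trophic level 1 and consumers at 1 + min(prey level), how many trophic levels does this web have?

3

Producers (level 1): sp8, sp9, sp3, sp5.
Following each consumer down to its lowest-level prey: sp9 → sp7 → sp4 (levels 1 through 3).
All prey of sp4 (sp7 2) are at level 2 or above, so sp4 is at level 1 + 2 = 3.
Every consumer has at least one prey at level 2 or below, so none exceeds level 3.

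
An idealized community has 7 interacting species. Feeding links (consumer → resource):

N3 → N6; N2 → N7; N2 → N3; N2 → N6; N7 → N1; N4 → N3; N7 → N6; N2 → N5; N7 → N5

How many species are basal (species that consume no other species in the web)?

Basal species (no prey listed): N1, N5, N6.
Count: 3.

3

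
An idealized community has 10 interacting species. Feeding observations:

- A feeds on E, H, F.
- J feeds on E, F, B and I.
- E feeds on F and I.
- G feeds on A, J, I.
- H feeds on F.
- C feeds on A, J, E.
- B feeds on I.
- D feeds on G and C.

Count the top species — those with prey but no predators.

1

Top species (has prey, but nothing eats it): D.
Count: 1.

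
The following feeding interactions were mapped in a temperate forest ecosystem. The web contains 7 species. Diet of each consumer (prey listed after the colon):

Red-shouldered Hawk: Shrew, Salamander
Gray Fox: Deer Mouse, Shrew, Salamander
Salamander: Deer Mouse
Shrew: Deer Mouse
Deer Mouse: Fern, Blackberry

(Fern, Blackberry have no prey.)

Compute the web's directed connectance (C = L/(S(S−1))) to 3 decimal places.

C = 0.214

The web has S = 7 species and L = 9 feeding links.
C = L / (S(S−1)) = 9 / 42 = 0.2143 ≈ 0.214.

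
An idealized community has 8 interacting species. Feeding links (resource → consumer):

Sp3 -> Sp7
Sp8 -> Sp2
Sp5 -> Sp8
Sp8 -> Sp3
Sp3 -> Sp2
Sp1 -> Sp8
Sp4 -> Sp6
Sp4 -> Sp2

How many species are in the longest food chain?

4 species

One longest chain: Sp5 → Sp8 → Sp3 → Sp7.
It has 4 species and 3 links.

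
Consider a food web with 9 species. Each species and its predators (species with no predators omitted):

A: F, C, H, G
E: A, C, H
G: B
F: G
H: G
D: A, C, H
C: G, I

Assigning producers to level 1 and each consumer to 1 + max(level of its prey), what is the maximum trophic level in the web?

Producers (level 1): D, E.
D → A → F → G → B gives B level 5.
No species has a prey at level 5, so no species reaches level 6.

5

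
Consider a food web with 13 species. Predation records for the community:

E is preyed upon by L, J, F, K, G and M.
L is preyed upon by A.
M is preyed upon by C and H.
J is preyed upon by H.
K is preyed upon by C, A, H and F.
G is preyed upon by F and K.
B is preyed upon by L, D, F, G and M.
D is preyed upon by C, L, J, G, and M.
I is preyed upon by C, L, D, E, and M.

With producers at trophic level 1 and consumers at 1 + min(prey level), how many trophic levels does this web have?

Producers (level 1): I, B.
Following each consumer down to its lowest-level prey: I → L → A (levels 1 through 3).
All prey of A (L 2, K 3) are at level 2 or above, so A is at level 1 + 2 = 3.
Every consumer has at least one prey at level 2 or below, so none exceeds level 3.

3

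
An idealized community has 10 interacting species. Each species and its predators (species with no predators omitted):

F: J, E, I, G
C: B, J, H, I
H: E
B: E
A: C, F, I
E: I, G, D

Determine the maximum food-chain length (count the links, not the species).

One longest chain: A → C → B → E → I.
It has 5 species and 4 links.

4 links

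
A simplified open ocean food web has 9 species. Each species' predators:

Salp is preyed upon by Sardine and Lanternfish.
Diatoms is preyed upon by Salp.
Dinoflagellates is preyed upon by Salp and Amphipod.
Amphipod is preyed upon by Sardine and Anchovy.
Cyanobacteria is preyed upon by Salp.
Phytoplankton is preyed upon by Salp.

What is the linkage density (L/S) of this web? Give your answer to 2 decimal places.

L/S = 1.00

There are L = 9 links among S = 9 species.
L/S = 9/9 = 1.0000 ≈ 1.00.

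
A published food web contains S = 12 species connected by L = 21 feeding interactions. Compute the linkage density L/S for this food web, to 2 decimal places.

There are L = 21 links among S = 12 species.
L/S = 21/12 = 1.7500 ≈ 1.75.

L/S = 1.75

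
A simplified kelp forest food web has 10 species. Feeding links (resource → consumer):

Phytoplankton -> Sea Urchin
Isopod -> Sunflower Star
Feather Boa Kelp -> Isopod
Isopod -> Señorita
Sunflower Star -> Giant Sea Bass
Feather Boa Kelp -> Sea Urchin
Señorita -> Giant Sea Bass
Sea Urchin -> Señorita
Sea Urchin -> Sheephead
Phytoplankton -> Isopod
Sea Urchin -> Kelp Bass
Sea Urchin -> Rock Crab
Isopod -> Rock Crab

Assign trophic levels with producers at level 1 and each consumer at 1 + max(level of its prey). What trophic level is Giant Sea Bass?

Phytoplankton is a producer → level 1.
Sea Urchin eats Phytoplankton (level 1); other prey at levels: Feather Boa Kelp 1 → level 2.
Señorita eats Sea Urchin (level 2); other prey at levels: Isopod 2 → level 3.
Giant Sea Bass eats Señorita (level 3); other prey at levels: Sunflower Star 3 → level 4.

Trophic level 4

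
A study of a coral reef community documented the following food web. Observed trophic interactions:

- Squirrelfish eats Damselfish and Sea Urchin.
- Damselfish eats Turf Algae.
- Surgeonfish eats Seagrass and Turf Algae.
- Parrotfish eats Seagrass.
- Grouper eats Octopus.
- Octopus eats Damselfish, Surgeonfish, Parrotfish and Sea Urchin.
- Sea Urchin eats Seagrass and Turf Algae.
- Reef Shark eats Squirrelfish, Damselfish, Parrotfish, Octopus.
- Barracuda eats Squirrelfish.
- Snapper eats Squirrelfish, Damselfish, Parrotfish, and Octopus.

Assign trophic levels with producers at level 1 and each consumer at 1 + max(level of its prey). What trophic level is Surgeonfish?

Trophic level 2

Turf Algae is a producer → level 1.
Surgeonfish eats Turf Algae (level 1); other prey at levels: Seagrass 1 → level 2.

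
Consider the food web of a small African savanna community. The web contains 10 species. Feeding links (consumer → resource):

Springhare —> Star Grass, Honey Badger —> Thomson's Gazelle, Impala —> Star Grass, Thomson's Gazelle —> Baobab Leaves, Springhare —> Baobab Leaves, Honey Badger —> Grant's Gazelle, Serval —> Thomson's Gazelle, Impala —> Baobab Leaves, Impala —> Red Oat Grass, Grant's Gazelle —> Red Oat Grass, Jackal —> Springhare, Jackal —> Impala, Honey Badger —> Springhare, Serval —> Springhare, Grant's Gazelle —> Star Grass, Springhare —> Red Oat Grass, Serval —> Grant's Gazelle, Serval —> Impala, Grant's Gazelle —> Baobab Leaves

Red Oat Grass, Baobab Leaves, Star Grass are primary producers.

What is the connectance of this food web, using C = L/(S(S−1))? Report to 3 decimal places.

C = 0.211

The web has S = 10 species and L = 19 feeding links.
C = L / (S(S−1)) = 19 / 90 = 0.2111 ≈ 0.211.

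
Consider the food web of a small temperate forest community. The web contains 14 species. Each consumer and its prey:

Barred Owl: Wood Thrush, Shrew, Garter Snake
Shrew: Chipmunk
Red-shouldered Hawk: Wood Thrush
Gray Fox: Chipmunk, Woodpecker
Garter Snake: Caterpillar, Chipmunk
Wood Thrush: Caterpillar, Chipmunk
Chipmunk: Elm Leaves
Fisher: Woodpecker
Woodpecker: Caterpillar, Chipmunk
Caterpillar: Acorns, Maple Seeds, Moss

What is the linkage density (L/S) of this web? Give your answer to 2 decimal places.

L/S = 1.29

There are L = 18 links among S = 14 species.
L/S = 18/14 = 1.2857 ≈ 1.29.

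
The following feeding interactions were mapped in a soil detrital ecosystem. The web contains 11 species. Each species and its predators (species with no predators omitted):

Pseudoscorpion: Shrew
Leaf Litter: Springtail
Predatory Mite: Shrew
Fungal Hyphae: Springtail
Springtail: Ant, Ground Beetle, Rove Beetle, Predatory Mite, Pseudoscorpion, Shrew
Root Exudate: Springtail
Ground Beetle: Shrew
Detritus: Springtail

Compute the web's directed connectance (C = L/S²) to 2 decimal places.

The web has S = 11 species and L = 13 feeding links.
C = L / S² = 13 / 121 = 0.1074 ≈ 0.11.

C = 0.11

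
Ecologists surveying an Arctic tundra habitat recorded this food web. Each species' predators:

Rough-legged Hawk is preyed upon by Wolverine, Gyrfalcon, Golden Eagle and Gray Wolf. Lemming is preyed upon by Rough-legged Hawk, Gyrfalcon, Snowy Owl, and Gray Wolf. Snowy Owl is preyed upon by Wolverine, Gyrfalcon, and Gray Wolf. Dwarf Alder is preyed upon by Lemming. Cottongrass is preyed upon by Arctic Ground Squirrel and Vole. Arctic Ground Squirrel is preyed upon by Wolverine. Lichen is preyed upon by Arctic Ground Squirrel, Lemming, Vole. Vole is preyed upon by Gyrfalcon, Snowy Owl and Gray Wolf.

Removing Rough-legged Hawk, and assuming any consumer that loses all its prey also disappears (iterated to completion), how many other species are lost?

1

Remove Rough-legged Hawk.
Round 1: Golden Eagle (all prey gone) → extinct.
No further losses. Total secondary extinctions: 1.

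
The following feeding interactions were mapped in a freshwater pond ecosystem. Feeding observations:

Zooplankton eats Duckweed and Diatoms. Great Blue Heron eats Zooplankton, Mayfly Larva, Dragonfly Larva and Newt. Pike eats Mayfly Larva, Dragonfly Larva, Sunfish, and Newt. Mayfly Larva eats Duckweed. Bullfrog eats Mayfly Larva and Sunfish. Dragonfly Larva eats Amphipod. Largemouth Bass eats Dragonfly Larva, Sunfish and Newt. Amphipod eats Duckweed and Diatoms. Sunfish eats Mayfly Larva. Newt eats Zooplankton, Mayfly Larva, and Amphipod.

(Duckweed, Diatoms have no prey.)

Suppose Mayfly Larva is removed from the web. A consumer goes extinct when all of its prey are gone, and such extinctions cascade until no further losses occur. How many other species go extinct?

Remove Mayfly Larva.
Round 1: Sunfish (all prey gone) → extinct.
Round 2: Bullfrog (all prey gone) → extinct.
No further losses. Total secondary extinctions: 2.

2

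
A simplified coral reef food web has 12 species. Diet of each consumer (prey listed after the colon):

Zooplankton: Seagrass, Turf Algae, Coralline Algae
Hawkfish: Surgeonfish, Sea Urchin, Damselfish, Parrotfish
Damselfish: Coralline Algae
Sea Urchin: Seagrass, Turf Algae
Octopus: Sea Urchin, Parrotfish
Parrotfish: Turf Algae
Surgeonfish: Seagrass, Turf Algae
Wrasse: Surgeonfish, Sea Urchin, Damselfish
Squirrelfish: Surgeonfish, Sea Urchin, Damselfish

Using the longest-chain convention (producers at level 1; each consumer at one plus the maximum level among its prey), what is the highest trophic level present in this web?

Producers (level 1): Seagrass, Turf Algae, Coralline Algae.
Seagrass → Sea Urchin → Octopus gives Octopus level 3.
No species has a prey at level 3, so no species reaches level 4.

3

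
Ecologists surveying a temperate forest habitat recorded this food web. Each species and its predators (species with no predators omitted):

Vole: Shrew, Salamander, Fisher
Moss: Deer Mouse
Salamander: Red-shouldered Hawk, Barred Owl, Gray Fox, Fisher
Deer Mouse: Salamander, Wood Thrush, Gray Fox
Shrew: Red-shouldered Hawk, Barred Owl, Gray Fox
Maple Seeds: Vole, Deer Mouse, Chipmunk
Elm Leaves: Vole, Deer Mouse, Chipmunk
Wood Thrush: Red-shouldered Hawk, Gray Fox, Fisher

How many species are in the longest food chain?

4 species

One longest chain: Elm Leaves → Deer Mouse → Wood Thrush → Red-shouldered Hawk.
It has 4 species and 3 links.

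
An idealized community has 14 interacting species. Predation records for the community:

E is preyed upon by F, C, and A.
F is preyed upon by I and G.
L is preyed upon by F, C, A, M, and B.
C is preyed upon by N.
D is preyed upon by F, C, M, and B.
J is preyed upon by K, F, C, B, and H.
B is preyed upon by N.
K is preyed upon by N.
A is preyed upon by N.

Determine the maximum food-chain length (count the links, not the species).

2 links

One longest chain: J → K → N.
It has 3 species and 2 links.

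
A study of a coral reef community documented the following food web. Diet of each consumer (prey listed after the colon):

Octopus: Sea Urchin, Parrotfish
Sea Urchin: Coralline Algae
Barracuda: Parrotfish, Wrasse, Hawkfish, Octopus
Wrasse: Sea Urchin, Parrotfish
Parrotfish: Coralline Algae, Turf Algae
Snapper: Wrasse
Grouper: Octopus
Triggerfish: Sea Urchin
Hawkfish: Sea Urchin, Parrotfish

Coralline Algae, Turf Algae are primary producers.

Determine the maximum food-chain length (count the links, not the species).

One longest chain: Coralline Algae → Sea Urchin → Wrasse → Snapper.
It has 4 species and 3 links.

3 links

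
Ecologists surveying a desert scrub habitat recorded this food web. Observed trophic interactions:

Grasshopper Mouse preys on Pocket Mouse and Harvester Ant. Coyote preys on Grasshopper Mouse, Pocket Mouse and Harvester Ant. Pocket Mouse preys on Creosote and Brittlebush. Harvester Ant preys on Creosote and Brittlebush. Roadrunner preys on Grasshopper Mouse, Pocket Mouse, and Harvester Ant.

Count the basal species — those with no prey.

Basal species (no prey listed): Creosote, Brittlebush.
Count: 2.

2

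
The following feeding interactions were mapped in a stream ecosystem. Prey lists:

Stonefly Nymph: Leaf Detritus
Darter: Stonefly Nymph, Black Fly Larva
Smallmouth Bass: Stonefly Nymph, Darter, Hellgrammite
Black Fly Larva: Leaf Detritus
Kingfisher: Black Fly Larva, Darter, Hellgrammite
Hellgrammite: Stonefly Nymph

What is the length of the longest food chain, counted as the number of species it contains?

One longest chain: Leaf Detritus → Stonefly Nymph → Darter → Smallmouth Bass.
It has 4 species and 3 links.

4 species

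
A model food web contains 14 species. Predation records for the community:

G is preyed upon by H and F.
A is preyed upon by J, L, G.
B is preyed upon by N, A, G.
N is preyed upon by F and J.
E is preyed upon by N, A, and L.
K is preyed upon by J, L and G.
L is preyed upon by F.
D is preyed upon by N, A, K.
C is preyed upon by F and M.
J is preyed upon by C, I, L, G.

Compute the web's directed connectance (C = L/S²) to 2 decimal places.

C = 0.13

The web has S = 14 species and L = 26 feeding links.
C = L / S² = 26 / 196 = 0.1327 ≈ 0.13.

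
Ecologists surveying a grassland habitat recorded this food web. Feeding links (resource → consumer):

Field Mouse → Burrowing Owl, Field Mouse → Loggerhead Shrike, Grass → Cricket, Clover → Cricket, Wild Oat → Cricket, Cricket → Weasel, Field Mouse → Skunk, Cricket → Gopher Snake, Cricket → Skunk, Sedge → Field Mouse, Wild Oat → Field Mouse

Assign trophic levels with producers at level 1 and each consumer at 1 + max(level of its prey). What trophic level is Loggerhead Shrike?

Wild Oat is a producer → level 1.
Field Mouse eats Wild Oat (level 1); other prey at levels: Sedge 1 → level 2.
Loggerhead Shrike eats Field Mouse → level 3.

Trophic level 3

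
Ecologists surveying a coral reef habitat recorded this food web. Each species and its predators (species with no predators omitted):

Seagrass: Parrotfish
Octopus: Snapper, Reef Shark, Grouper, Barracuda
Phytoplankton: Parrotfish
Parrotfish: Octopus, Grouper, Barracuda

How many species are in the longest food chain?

One longest chain: Seagrass → Parrotfish → Octopus → Snapper.
It has 4 species and 3 links.

4 species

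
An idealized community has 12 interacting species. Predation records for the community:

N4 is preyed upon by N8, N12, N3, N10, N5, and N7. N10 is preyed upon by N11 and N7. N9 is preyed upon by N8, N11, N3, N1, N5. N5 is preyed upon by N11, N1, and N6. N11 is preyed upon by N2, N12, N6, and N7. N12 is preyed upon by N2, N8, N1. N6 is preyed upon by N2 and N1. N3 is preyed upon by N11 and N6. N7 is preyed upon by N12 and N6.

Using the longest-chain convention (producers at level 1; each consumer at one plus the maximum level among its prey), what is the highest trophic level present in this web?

6

Producers (level 1): N4, N9.
N4 → N3 → N11 → N7 → N12 → N8 gives N8 level 6.
No species has a prey at level 6, so no species reaches level 7.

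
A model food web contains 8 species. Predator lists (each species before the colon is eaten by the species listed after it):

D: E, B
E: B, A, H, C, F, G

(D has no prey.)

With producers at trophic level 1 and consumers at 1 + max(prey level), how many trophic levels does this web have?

Producers (level 1): D.
D → E → G gives G level 3.
No species has a prey at level 3, so no species reaches level 4.

3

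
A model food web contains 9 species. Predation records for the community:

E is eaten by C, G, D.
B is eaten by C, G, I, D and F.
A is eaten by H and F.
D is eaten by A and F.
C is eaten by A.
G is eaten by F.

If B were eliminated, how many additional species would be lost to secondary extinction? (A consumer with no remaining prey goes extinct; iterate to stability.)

1

Remove B.
Round 1: I (all prey gone) → extinct.
No further losses. Total secondary extinctions: 1.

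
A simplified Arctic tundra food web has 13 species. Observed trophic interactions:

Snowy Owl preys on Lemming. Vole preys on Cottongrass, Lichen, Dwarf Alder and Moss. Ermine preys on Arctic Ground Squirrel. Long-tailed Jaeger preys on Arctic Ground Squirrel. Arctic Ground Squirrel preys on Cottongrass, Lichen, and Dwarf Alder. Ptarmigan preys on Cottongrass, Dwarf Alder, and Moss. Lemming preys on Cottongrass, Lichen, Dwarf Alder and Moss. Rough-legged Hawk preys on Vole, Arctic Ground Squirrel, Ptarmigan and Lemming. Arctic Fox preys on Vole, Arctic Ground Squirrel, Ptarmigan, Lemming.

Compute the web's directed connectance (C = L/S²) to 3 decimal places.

C = 0.148

The web has S = 13 species and L = 25 feeding links.
C = L / S² = 25 / 169 = 0.1479 ≈ 0.148.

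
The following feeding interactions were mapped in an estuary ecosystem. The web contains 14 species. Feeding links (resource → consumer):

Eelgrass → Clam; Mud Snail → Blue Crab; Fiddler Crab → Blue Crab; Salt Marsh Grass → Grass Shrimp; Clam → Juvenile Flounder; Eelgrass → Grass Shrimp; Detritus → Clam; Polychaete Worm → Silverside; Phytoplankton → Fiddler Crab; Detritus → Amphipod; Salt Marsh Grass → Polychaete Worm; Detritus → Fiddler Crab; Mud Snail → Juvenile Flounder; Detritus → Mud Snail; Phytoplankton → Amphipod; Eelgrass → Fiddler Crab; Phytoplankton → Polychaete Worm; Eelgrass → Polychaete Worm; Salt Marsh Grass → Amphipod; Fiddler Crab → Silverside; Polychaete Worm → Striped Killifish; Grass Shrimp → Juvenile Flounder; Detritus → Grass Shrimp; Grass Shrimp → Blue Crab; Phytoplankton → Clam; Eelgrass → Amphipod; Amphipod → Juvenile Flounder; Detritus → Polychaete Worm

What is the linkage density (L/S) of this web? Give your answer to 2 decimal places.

There are L = 28 links among S = 14 species.
L/S = 28/14 = 2.0000 ≈ 2.00.

L/S = 2.00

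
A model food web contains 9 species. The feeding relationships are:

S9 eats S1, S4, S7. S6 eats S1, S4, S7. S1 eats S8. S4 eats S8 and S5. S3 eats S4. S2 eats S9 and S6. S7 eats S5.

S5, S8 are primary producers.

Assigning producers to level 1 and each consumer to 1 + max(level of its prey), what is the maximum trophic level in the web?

Producers (level 1): S5, S8.
S5 → S7 → S9 → S2 gives S2 level 4.
No species has a prey at level 4, so no species reaches level 5.

4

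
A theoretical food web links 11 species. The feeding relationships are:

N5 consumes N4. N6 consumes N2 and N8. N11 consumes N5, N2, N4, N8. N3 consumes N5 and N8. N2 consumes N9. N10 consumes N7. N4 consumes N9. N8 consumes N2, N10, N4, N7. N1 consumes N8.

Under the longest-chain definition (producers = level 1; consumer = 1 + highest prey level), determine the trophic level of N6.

Trophic level 4

N9 is a producer → level 1.
N2 eats N9 → level 2.
N8 eats N2 (level 2); other prey at levels: N7 1, N4 2, N10 2 → level 3.
N6 eats N8 (level 3); other prey at levels: N2 2 → level 4.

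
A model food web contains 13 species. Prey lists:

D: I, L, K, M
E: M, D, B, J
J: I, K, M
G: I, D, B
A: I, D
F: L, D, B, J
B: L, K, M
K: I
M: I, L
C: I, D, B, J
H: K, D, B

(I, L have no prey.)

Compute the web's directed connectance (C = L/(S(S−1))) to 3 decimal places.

The web has S = 13 species and L = 33 feeding links.
C = L / (S(S−1)) = 33 / 156 = 0.2115 ≈ 0.212.

C = 0.212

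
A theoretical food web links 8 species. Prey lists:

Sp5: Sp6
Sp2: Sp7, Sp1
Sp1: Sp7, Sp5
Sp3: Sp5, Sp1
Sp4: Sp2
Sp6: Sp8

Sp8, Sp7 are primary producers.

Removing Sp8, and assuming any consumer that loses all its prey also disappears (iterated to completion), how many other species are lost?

2

Remove Sp8.
Round 1: Sp6 (all prey gone) → extinct.
Round 2: Sp5 (all prey gone) → extinct.
No further losses. Total secondary extinctions: 2.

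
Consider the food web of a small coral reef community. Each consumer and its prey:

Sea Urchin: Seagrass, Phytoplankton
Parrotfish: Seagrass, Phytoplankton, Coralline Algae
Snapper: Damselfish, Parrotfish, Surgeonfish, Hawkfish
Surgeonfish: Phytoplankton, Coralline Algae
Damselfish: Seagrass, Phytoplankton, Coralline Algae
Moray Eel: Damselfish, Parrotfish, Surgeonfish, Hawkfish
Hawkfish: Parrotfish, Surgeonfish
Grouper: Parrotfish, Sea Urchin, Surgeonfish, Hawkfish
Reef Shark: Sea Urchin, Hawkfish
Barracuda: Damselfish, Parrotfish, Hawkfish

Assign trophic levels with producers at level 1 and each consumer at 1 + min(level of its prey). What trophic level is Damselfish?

Seagrass is a producer → level 1.
Damselfish eats Seagrass → level 2.

Trophic level 2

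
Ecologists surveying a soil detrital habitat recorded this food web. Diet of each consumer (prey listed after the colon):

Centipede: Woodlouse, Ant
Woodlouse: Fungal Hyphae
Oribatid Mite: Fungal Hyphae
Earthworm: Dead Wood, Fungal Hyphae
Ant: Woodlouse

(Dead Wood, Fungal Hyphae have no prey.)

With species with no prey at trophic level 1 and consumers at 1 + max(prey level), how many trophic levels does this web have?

4

Basal resources (level 1): Dead Wood, Fungal Hyphae.
Fungal Hyphae → Woodlouse → Ant → Centipede gives Centipede level 4.
No species has a prey at level 4, so no species reaches level 5.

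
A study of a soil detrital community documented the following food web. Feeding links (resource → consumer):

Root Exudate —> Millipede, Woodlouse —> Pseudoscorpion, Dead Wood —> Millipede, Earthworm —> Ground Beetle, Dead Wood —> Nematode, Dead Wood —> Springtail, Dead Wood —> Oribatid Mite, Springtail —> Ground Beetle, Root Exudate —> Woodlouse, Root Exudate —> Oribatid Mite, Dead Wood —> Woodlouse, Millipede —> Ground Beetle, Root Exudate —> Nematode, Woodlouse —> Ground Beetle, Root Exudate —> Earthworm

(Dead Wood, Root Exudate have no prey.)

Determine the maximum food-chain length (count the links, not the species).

2 links

One longest chain: Dead Wood → Woodlouse → Ground Beetle.
It has 3 species and 2 links.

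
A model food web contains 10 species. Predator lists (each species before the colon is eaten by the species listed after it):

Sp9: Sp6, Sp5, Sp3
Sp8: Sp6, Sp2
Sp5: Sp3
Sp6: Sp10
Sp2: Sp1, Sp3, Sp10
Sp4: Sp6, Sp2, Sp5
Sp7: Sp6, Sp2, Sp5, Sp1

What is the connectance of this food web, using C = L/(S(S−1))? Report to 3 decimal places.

The web has S = 10 species and L = 17 feeding links.
C = L / (S(S−1)) = 17 / 90 = 0.1889 ≈ 0.189.

C = 0.189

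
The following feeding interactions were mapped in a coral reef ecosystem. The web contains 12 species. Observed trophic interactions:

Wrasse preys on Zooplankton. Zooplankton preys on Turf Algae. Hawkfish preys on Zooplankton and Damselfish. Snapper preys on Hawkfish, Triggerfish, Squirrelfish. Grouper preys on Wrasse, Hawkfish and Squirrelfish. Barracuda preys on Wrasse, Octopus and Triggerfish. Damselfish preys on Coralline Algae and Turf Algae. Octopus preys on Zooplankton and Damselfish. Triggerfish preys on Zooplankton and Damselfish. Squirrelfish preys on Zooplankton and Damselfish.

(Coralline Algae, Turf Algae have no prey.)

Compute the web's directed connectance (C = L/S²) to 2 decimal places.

The web has S = 12 species and L = 21 feeding links.
C = L / S² = 21 / 144 = 0.1458 ≈ 0.15.

C = 0.15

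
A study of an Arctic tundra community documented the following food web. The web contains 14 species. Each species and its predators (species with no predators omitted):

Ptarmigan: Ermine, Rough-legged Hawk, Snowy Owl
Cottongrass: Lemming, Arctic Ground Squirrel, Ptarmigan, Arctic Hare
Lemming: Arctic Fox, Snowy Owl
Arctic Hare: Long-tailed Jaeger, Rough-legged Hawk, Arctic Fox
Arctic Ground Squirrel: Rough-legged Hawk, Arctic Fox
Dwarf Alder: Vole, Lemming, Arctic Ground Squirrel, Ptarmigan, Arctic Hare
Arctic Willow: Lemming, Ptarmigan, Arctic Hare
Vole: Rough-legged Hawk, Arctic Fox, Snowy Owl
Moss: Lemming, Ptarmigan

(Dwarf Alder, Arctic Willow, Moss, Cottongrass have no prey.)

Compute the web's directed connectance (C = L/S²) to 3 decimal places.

The web has S = 14 species and L = 27 feeding links.
C = L / S² = 27 / 196 = 0.1378 ≈ 0.138.

C = 0.138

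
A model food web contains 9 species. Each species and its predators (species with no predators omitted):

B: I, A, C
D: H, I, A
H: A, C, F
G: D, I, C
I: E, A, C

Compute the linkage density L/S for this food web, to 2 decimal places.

There are L = 15 links among S = 9 species.
L/S = 15/9 = 1.6667 ≈ 1.67.

L/S = 1.67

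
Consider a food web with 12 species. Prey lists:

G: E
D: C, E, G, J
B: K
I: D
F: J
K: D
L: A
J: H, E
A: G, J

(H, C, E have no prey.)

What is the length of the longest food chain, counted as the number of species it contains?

5 species

One longest chain: E → G → D → K → B.
It has 5 species and 4 links.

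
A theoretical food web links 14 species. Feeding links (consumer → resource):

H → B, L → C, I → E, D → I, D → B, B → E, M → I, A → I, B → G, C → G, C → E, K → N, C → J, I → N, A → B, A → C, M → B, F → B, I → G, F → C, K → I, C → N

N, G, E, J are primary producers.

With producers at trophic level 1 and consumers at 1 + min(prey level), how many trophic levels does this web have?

3

Producers (level 1): N, G, E, J.
Following each consumer down to its lowest-level prey: N → C → L (levels 1 through 3).
All prey of L (C 2) are at level 2 or above, so L is at level 1 + 2 = 3.
Every consumer has at least one prey at level 2 or below, so none exceeds level 3.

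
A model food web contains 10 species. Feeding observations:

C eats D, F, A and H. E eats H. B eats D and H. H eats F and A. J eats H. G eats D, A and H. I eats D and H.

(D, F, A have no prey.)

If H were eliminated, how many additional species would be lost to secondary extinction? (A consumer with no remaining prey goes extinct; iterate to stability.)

2

Remove H.
Round 1: E (all prey gone), J (all prey gone) → extinct.
No further losses. Total secondary extinctions: 2.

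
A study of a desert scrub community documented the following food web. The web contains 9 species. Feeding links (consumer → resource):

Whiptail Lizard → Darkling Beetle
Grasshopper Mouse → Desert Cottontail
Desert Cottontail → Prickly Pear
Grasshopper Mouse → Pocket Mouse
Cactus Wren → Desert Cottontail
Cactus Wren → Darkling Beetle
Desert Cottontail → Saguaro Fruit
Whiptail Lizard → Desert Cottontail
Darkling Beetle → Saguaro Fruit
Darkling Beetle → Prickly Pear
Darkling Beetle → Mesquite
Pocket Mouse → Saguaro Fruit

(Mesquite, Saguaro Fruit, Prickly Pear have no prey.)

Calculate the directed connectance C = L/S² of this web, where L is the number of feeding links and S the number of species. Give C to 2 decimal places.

C = 0.15

The web has S = 9 species and L = 12 feeding links.
C = L / S² = 12 / 81 = 0.1481 ≈ 0.15.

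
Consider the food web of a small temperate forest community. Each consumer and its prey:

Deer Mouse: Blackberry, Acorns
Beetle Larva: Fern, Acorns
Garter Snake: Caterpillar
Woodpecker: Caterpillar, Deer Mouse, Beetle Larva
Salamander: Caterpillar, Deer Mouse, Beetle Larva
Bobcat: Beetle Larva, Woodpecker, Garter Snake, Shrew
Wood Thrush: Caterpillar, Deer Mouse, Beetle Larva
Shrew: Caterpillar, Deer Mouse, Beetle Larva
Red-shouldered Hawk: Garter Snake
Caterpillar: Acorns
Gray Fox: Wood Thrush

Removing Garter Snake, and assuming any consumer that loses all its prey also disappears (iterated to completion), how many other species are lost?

1

Remove Garter Snake.
Round 1: Red-shouldered Hawk (all prey gone) → extinct.
No further losses. Total secondary extinctions: 1.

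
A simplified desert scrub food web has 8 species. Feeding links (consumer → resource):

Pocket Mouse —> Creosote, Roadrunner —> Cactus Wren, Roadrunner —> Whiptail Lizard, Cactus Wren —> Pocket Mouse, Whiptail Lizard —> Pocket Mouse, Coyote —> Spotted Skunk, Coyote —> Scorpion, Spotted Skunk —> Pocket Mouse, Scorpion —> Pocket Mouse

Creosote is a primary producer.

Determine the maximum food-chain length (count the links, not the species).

3 links

One longest chain: Creosote → Pocket Mouse → Spotted Skunk → Coyote.
It has 4 species and 3 links.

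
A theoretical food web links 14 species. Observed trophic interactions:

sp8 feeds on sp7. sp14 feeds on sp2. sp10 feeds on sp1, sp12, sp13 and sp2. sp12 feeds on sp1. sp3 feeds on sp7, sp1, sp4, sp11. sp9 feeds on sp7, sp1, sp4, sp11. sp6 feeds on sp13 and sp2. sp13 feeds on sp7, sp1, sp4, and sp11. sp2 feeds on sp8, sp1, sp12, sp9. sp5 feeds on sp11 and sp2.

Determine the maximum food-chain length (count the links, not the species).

3 links

One longest chain: sp7 → sp8 → sp2 → sp14.
It has 4 species and 3 links.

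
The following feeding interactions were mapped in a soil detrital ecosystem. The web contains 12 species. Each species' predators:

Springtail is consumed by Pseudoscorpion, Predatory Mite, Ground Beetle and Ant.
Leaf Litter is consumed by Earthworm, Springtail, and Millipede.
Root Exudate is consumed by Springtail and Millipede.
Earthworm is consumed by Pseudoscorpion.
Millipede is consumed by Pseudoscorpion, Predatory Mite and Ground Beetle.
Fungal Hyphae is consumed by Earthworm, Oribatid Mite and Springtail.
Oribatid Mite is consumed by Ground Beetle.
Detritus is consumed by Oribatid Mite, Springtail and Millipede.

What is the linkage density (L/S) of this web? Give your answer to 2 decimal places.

There are L = 20 links among S = 12 species.
L/S = 20/12 = 1.6667 ≈ 1.67.

L/S = 1.67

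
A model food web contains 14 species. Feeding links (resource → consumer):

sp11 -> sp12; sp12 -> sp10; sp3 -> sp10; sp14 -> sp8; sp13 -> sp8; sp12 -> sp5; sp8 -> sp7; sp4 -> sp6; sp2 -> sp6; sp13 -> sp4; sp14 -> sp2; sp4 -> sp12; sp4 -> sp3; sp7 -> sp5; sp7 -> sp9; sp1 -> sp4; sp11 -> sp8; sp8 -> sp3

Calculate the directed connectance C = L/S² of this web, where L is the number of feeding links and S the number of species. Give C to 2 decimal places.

C = 0.09

The web has S = 14 species and L = 18 feeding links.
C = L / S² = 18 / 196 = 0.0918 ≈ 0.09.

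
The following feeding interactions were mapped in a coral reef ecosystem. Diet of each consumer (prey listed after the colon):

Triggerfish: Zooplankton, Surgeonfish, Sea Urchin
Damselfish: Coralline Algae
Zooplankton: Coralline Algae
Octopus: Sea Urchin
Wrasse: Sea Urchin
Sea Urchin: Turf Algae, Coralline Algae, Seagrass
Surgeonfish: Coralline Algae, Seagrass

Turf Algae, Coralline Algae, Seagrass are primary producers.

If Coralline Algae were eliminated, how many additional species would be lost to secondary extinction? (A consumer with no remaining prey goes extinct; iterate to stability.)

Remove Coralline Algae.
Round 1: Damselfish (all prey gone), Zooplankton (all prey gone) → extinct.
No further losses. Total secondary extinctions: 2.

2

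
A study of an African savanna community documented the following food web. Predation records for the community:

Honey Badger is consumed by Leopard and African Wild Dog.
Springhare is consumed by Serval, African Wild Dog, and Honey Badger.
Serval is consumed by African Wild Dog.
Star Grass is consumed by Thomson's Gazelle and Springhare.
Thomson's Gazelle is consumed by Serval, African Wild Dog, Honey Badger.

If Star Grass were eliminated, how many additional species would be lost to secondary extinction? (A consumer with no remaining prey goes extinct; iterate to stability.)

Remove Star Grass.
Round 1: Springhare (all prey gone), Thomson's Gazelle (all prey gone) → extinct.
Round 2: Serval (all prey gone), Honey Badger (all prey gone) → extinct.
Round 3: Leopard (all prey gone), African Wild Dog (all prey gone) → extinct.
No further losses. Total secondary extinctions: 6.

6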